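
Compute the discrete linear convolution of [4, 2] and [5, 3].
y[0] = 4×5 = 20; y[1] = 4×3 + 2×5 = 22; y[2] = 2×3 = 6

[20, 22, 6]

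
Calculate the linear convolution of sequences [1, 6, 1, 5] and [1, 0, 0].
y[0] = 1×1 = 1; y[1] = 1×0 + 6×1 = 6; y[2] = 1×0 + 6×0 + 1×1 = 1; y[3] = 6×0 + 1×0 + 5×1 = 5; y[4] = 1×0 + 5×0 = 0; y[5] = 5×0 = 0

[1, 6, 1, 5, 0, 0]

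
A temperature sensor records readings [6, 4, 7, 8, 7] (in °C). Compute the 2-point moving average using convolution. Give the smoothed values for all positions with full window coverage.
2-point moving average kernel = [1, 1]. Apply in 'valid' mode (full window coverage): avg[0] = (6 + 4) / 2 = 5.0; avg[1] = (4 + 7) / 2 = 5.5; avg[2] = (7 + 8) / 2 = 7.5; avg[3] = (8 + 7) / 2 = 7.5. Smoothed values: [5.0, 5.5, 7.5, 7.5]

[5.0, 5.5, 7.5, 7.5]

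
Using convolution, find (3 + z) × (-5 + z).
Ascending coefficients: a = [3, 1], b = [-5, 1]. c[0] = 3×-5 = -15; c[1] = 3×1 + 1×-5 = -2; c[2] = 1×1 = 1. Result coefficients: [-15, -2, 1] → -15 - 2z + z^2

-15 - 2z + z^2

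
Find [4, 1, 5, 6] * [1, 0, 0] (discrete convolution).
y[0] = 4×1 = 4; y[1] = 4×0 + 1×1 = 1; y[2] = 4×0 + 1×0 + 5×1 = 5; y[3] = 1×0 + 5×0 + 6×1 = 6; y[4] = 5×0 + 6×0 = 0; y[5] = 6×0 = 0

[4, 1, 5, 6, 0, 0]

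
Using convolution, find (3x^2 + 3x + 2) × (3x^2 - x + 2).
Ascending coefficients: a = [2, 3, 3], b = [2, -1, 3]. c[0] = 2×2 = 4; c[1] = 2×-1 + 3×2 = 4; c[2] = 2×3 + 3×-1 + 3×2 = 9; c[3] = 3×3 + 3×-1 = 6; c[4] = 3×3 = 9. Result coefficients: [4, 4, 9, 6, 9] → 9x^4 + 6x^3 + 9x^2 + 4x + 4

9x^4 + 6x^3 + 9x^2 + 4x + 4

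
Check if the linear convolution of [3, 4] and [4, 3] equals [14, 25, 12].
Recompute linear convolution of [3, 4] and [4, 3]: y[0] = 3×4 = 12; y[1] = 3×3 + 4×4 = 25; y[2] = 4×3 = 12 → [12, 25, 12]. Compare to given [14, 25, 12]: they differ at index 0: given 14, correct 12, so answer: No

No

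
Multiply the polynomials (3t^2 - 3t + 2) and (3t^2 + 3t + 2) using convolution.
Ascending coefficients: a = [2, -3, 3], b = [2, 3, 3]. c[0] = 2×2 = 4; c[1] = 2×3 + -3×2 = 0; c[2] = 2×3 + -3×3 + 3×2 = 3; c[3] = -3×3 + 3×3 = 0; c[4] = 3×3 = 9. Result coefficients: [4, 0, 3, 0, 9] → 9t^4 + 3t^2 + 4

9t^4 + 3t^2 + 4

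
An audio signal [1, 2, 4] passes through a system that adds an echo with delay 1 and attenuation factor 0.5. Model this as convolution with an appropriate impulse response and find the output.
Direct-path + delayed-attenuated-path model → impulse response h = [1, 0.5] (1 at lag 0, 0.5 at lag 1). Output y[n] = x[n] + 0.5·x[n - 1] (with x[n] = 0 outside 0..2): y[0] = 1 + 0.5×0 = 1; y[1] = 2 + 0.5×1 = 2.5; y[2] = 4 + 0.5×2 = 5.0; y[3] = 0 + 0.5×4 = 2.0. So y = [1, 2.5, 5.0, 2.0]

[1, 2.5, 5.0, 2.0]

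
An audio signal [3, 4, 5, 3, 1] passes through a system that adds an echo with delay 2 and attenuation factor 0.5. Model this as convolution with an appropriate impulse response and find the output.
Direct-path + delayed-attenuated-path model → impulse response h = [1, 0, 0.5] (1 at lag 0, 0.5 at lag 2). Output y[n] = x[n] + 0.5·x[n - 2] (with x[n] = 0 outside 0..4): y[0] = 3 + 0.5×0 = 3; y[1] = 4 + 0.5×0 = 4; y[2] = 5 + 0.5×3 = 6.5; y[3] = 3 + 0.5×4 = 5.0; y[4] = 1 + 0.5×5 = 3.5; y[5] = 0 + 0.5×3 = 1.5; y[6] = 0 + 0.5×1 = 0.5. So y = [3, 4, 6.5, 5.0, 3.5, 1.5, 0.5]

[3, 4, 6.5, 5.0, 3.5, 1.5, 0.5]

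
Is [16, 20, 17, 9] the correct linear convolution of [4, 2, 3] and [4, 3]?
Recompute linear convolution of [4, 2, 3] and [4, 3]: y[0] = 4×4 = 16; y[1] = 4×3 + 2×4 = 20; y[2] = 2×3 + 3×4 = 18; y[3] = 3×3 = 9 → [16, 20, 18, 9]. Compare to given [16, 20, 17, 9]: they differ at index 2: given 17, correct 18, so answer: No

No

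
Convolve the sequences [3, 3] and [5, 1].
y[0] = 3×5 = 15; y[1] = 3×1 + 3×5 = 18; y[2] = 3×1 = 3

[15, 18, 3]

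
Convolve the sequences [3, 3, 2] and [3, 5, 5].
y[0] = 3×3 = 9; y[1] = 3×5 + 3×3 = 24; y[2] = 3×5 + 3×5 + 2×3 = 36; y[3] = 3×5 + 2×5 = 25; y[4] = 2×5 = 10

[9, 24, 36, 25, 10]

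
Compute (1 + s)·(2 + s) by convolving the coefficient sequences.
Ascending coefficients: a = [1, 1], b = [2, 1]. c[0] = 1×2 = 2; c[1] = 1×1 + 1×2 = 3; c[2] = 1×1 = 1. Result coefficients: [2, 3, 1] → 2 + 3s + s^2

2 + 3s + s^2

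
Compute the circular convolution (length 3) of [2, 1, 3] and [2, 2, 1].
Use y[k] = Σ_j a[j]·b[(k-j) mod 3]. y[0] = 2×2 + 1×1 + 3×2 = 11; y[1] = 2×2 + 1×2 + 3×1 = 9; y[2] = 2×1 + 1×2 + 3×2 = 10. Result: [11, 9, 10]

[11, 9, 10]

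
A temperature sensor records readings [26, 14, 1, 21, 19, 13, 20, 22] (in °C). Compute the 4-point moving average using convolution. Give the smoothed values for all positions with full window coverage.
4-point moving average kernel = [1, 1, 1, 1]. Apply in 'valid' mode (full window coverage): avg[0] = (26 + 14 + 1 + 21) / 4 = 15.5; avg[1] = (14 + 1 + 21 + 19) / 4 = 13.75; avg[2] = (1 + 21 + 19 + 13) / 4 = 13.5; avg[3] = (21 + 19 + 13 + 20) / 4 = 18.25; avg[4] = (19 + 13 + 20 + 22) / 4 = 18.5. Smoothed values: [15.5, 13.75, 13.5, 18.25, 18.5]

[15.5, 13.75, 13.5, 18.25, 18.5]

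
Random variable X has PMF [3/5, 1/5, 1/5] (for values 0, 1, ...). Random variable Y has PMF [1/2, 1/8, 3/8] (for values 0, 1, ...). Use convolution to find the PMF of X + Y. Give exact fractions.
P(X+Y=k) = Σ_i P(X=i)·P(Y=k-i) — a convolution of [3/5, 1/5, 1/5] and [1/2, 1/8, 3/8]. P(X+Y=0) = (3/5)×(1/2) = 3/10; P(X+Y=1) = (3/5)×(1/8) + (1/5)×(1/2) = 3/40 + 1/10 = 7/40; P(X+Y=2) = (3/5)×(3/8) + (1/5)×(1/8) + (1/5)×(1/2) = 9/40 + 1/40 + 1/10 = 7/20; P(X+Y=3) = (1/5)×(3/8) + (1/5)×(1/8) = 3/40 + 1/40 = 1/10; P(X+Y=4) = (1/5)×(3/8) = 3/40. PMF: [3/10, 7/40, 7/20, 1/10, 3/40] (sums to 1 ✓)

[3/10, 7/40, 7/20, 1/10, 3/40]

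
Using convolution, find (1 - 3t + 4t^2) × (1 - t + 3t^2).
Ascending coefficients: a = [1, -3, 4], b = [1, -1, 3]. c[0] = 1×1 = 1; c[1] = 1×-1 + -3×1 = -4; c[2] = 1×3 + -3×-1 + 4×1 = 10; c[3] = -3×3 + 4×-1 = -13; c[4] = 4×3 = 12. Result coefficients: [1, -4, 10, -13, 12] → 1 - 4t + 10t^2 - 13t^3 + 12t^4

1 - 4t + 10t^2 - 13t^3 + 12t^4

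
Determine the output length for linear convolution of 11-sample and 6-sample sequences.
Linear/full convolution length: m + n - 1 = 11 + 6 - 1 = 16

16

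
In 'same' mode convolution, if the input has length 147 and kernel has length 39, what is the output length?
'Same' mode returns an output with the same length as the input: 147

147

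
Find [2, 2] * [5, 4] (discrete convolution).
y[0] = 2×5 = 10; y[1] = 2×4 + 2×5 = 18; y[2] = 2×4 = 8

[10, 18, 8]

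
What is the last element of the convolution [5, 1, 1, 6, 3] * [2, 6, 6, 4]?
Use y[k] = Σ_i a[i]·b[k-i] at k=7. y[7] = 3×4 = 12

12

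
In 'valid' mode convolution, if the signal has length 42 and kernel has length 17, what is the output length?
'Valid' mode counts only positions where the kernel fully overlaps the signal: m - n + 1 = 42 - 17 + 1 = 26

26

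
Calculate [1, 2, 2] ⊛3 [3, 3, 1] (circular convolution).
Use y[k] = Σ_j f[j]·g[(k-j) mod 3]. y[0] = 1×3 + 2×1 + 2×3 = 11; y[1] = 1×3 + 2×3 + 2×1 = 11; y[2] = 1×1 + 2×3 + 2×3 = 13. Result: [11, 11, 13]

[11, 11, 13]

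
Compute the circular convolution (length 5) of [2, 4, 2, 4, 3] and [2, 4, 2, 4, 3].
Use y[k] = Σ_j u[j]·v[(k-j) mod 5]. y[0] = 2×2 + 4×3 + 2×4 + 4×2 + 3×4 = 44; y[1] = 2×4 + 4×2 + 2×3 + 4×4 + 3×2 = 44; y[2] = 2×2 + 4×4 + 2×2 + 4×3 + 3×4 = 48; y[3] = 2×4 + 4×2 + 2×4 + 4×2 + 3×3 = 41; y[4] = 2×3 + 4×4 + 2×2 + 4×4 + 3×2 = 48. Result: [44, 44, 48, 41, 48]

[44, 44, 48, 41, 48]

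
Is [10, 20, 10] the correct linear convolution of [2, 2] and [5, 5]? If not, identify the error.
Recompute linear convolution of [2, 2] and [5, 5]: y[0] = 2×5 = 10; y[1] = 2×5 + 2×5 = 20; y[2] = 2×5 = 10 → [10, 20, 10]. Given [10, 20, 10] matches, so answer: Yes

Yes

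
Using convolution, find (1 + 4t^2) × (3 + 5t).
Ascending coefficients: a = [1, 0, 4], b = [3, 5]. c[0] = 1×3 = 3; c[1] = 1×5 + 0×3 = 5; c[2] = 0×5 + 4×3 = 12; c[3] = 4×5 = 20. Result coefficients: [3, 5, 12, 20] → 3 + 5t + 12t^2 + 20t^3

3 + 5t + 12t^2 + 20t^3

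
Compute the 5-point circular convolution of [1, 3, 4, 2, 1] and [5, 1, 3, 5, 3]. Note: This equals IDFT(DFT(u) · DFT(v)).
Either evaluate y[k] = Σ_j u[j]·v[(k-j) mod 5] directly, or use IDFT(DFT(u) · DFT(v)). y[0] = 1×5 + 3×3 + 4×5 + 2×3 + 1×1 = 41; y[1] = 1×1 + 3×5 + 4×3 + 2×5 + 1×3 = 41; y[2] = 1×3 + 3×1 + 4×5 + 2×3 + 1×5 = 37; y[3] = 1×5 + 3×3 + 4×1 + 2×5 + 1×3 = 31; y[4] = 1×3 + 3×5 + 4×3 + 2×1 + 1×5 = 37. Result: [41, 41, 37, 31, 37]

[41, 41, 37, 31, 37]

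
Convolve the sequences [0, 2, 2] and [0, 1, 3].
y[0] = 0×0 = 0; y[1] = 0×1 + 2×0 = 0; y[2] = 0×3 + 2×1 + 2×0 = 2; y[3] = 2×3 + 2×1 = 8; y[4] = 2×3 = 6

[0, 0, 2, 8, 6]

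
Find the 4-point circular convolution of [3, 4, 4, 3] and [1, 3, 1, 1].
Use y[k] = Σ_j s[j]·t[(k-j) mod 4]. y[0] = 3×1 + 4×1 + 4×1 + 3×3 = 20; y[1] = 3×3 + 4×1 + 4×1 + 3×1 = 20; y[2] = 3×1 + 4×3 + 4×1 + 3×1 = 22; y[3] = 3×1 + 4×1 + 4×3 + 3×1 = 22. Result: [20, 20, 22, 22]

[20, 20, 22, 22]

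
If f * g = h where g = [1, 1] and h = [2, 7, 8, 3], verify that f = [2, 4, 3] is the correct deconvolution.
Forward-compute [2, 4, 3] * [1, 1]: h[0] = 2×1 = 2; h[1] = 2×1 + 4×1 = 6; h[2] = 4×1 + 3×1 = 7; h[3] = 3×1 = 3 → [2, 6, 7, 3]. Does not match given h = [2, 7, 8, 3].

Not verified. [2, 4, 3] * [1, 1] = [2, 6, 7, 3], which differs from [2, 7, 8, 3] at index 1.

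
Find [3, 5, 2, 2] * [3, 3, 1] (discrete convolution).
y[0] = 3×3 = 9; y[1] = 3×3 + 5×3 = 24; y[2] = 3×1 + 5×3 + 2×3 = 24; y[3] = 5×1 + 2×3 + 2×3 = 17; y[4] = 2×1 + 2×3 = 8; y[5] = 2×1 = 2

[9, 24, 24, 17, 8, 2]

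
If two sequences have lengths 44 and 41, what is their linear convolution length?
Linear/full convolution length: m + n - 1 = 44 + 41 - 1 = 84

84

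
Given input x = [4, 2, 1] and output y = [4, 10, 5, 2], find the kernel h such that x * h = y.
Output length 4 = len(x) + len(h) - 1 ⇒ len(h) = 2. Solve h forward using h[k] = (y[k] - Σ_{i≥1} x[i]·h[k-i]) / x[0]: h[0] = y[0] / x[0] = 4 / 4 = 1; h[1] = (y[1] - 2×1) / x[0] = (10 - 2×1) / 4 = 2. So h = [1, 2]. Forward-check [4, 2, 1] * [1, 2]: y[0] = 4×1 = 4; y[1] = 4×2 + 2×1 = 10; y[2] = 2×2 + 1×1 = 5; y[3] = 1×2 = 2 → [4, 10, 5, 2] ✓

[1, 2]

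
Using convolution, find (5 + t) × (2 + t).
Ascending coefficients: a = [5, 1], b = [2, 1]. c[0] = 5×2 = 10; c[1] = 5×1 + 1×2 = 7; c[2] = 1×1 = 1. Result coefficients: [10, 7, 1] → 10 + 7t + t^2

10 + 7t + t^2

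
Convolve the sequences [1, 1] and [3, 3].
y[0] = 1×3 = 3; y[1] = 1×3 + 1×3 = 6; y[2] = 1×3 = 3

[3, 6, 3]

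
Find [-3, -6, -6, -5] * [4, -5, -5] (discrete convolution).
y[0] = -3×4 = -12; y[1] = -3×-5 + -6×4 = -9; y[2] = -3×-5 + -6×-5 + -6×4 = 21; y[3] = -6×-5 + -6×-5 + -5×4 = 40; y[4] = -6×-5 + -5×-5 = 55; y[5] = -5×-5 = 25

[-12, -9, 21, 40, 55, 25]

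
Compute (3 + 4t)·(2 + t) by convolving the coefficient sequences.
Ascending coefficients: a = [3, 4], b = [2, 1]. c[0] = 3×2 = 6; c[1] = 3×1 + 4×2 = 11; c[2] = 4×1 = 4. Result coefficients: [6, 11, 4] → 6 + 11t + 4t^2

6 + 11t + 4t^2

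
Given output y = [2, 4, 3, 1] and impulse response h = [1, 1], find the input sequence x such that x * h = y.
Deconvolve y=[2, 4, 3, 1] by h=[1, 1]. Since h[0]=1, solve forward: x[0] = y[0] / 1 = 2; x[1] = (y[1] - 2×1) / 1 = 2; x[2] = (y[2] - 2×1) / 1 = 1. So x = [2, 2, 1]. Check by forward convolution: y[0] = 2×1 = 2; y[1] = 2×1 + 2×1 = 4; y[2] = 2×1 + 1×1 = 3; y[3] = 1×1 = 1

[2, 2, 1]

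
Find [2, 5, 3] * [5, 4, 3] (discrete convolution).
y[0] = 2×5 = 10; y[1] = 2×4 + 5×5 = 33; y[2] = 2×3 + 5×4 + 3×5 = 41; y[3] = 5×3 + 3×4 = 27; y[4] = 3×3 = 9

[10, 33, 41, 27, 9]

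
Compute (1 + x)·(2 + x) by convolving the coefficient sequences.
Ascending coefficients: a = [1, 1], b = [2, 1]. c[0] = 1×2 = 2; c[1] = 1×1 + 1×2 = 3; c[2] = 1×1 = 1. Result coefficients: [2, 3, 1] → 2 + 3x + x^2

2 + 3x + x^2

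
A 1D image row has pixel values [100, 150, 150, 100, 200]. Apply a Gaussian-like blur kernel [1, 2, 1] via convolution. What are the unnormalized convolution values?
Convolve image row [100, 150, 150, 100, 200] with kernel [1, 2, 1]: y[0] = 100×1 = 100; y[1] = 100×2 + 150×1 = 350; y[2] = 100×1 + 150×2 + 150×1 = 550; y[3] = 150×1 + 150×2 + 100×1 = 550; y[4] = 150×1 + 100×2 + 200×1 = 550; y[5] = 100×1 + 200×2 = 500; y[6] = 200×1 = 200 → [100, 350, 550, 550, 550, 500, 200]. Normalization factor = sum(kernel) = 4.

[100, 350, 550, 550, 550, 500, 200]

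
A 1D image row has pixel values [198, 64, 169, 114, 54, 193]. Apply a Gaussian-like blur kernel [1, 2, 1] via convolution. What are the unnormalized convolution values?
Convolve image row [198, 64, 169, 114, 54, 193] with kernel [1, 2, 1]: y[0] = 198×1 = 198; y[1] = 198×2 + 64×1 = 460; y[2] = 198×1 + 64×2 + 169×1 = 495; y[3] = 64×1 + 169×2 + 114×1 = 516; y[4] = 169×1 + 114×2 + 54×1 = 451; y[5] = 114×1 + 54×2 + 193×1 = 415; y[6] = 54×1 + 193×2 = 440; y[7] = 193×1 = 193 → [198, 460, 495, 516, 451, 415, 440, 193]. Normalization factor = sum(kernel) = 4.

[198, 460, 495, 516, 451, 415, 440, 193]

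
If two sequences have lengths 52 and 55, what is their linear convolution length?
Linear/full convolution length: m + n - 1 = 52 + 55 - 1 = 106

106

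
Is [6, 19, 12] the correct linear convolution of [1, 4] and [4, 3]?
Recompute linear convolution of [1, 4] and [4, 3]: y[0] = 1×4 = 4; y[1] = 1×3 + 4×4 = 19; y[2] = 4×3 = 12 → [4, 19, 12]. Compare to given [6, 19, 12]: they differ at index 0: given 6, correct 4, so answer: No

No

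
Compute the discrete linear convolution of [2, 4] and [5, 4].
y[0] = 2×5 = 10; y[1] = 2×4 + 4×5 = 28; y[2] = 4×4 = 16

[10, 28, 16]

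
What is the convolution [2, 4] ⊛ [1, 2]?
y[0] = 2×1 = 2; y[1] = 2×2 + 4×1 = 8; y[2] = 4×2 = 8

[2, 8, 8]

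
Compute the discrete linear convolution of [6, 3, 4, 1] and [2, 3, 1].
y[0] = 6×2 = 12; y[1] = 6×3 + 3×2 = 24; y[2] = 6×1 + 3×3 + 4×2 = 23; y[3] = 3×1 + 4×3 + 1×2 = 17; y[4] = 4×1 + 1×3 = 7; y[5] = 1×1 = 1

[12, 24, 23, 17, 7, 1]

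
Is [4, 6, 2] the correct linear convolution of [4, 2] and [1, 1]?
Recompute linear convolution of [4, 2] and [1, 1]: y[0] = 4×1 = 4; y[1] = 4×1 + 2×1 = 6; y[2] = 2×1 = 2 → [4, 6, 2]. Given [4, 6, 2] matches, so answer: Yes

Yes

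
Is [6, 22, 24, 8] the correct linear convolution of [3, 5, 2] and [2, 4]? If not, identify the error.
Recompute linear convolution of [3, 5, 2] and [2, 4]: y[0] = 3×2 = 6; y[1] = 3×4 + 5×2 = 22; y[2] = 5×4 + 2×2 = 24; y[3] = 2×4 = 8 → [6, 22, 24, 8]. Given [6, 22, 24, 8] matches, so answer: Yes

Yes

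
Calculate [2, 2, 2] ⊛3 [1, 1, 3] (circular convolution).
Use y[k] = Σ_j f[j]·g[(k-j) mod 3]. y[0] = 2×1 + 2×3 + 2×1 = 10; y[1] = 2×1 + 2×1 + 2×3 = 10; y[2] = 2×3 + 2×1 + 2×1 = 10. Result: [10, 10, 10]

[10, 10, 10]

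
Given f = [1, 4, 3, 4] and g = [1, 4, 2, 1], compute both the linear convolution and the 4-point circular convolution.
Linear: y_lin[0] = 1×1 = 1; y_lin[1] = 1×4 + 4×1 = 8; y_lin[2] = 1×2 + 4×4 + 3×1 = 21; y_lin[3] = 1×1 + 4×2 + 3×4 + 4×1 = 25; y_lin[4] = 4×1 + 3×2 + 4×4 = 26; y_lin[5] = 3×1 + 4×2 = 11; y_lin[6] = 4×1 = 4 → [1, 8, 21, 25, 26, 11, 4]. Circular (length 4): y[0] = 1×1 + 4×1 + 3×2 + 4×4 = 27; y[1] = 1×4 + 4×1 + 3×1 + 4×2 = 19; y[2] = 1×2 + 4×4 + 3×1 + 4×1 = 25; y[3] = 1×1 + 4×2 + 3×4 + 4×1 = 25 → [27, 19, 25, 25]

Linear: [1, 8, 21, 25, 26, 11, 4], Circular: [27, 19, 25, 25]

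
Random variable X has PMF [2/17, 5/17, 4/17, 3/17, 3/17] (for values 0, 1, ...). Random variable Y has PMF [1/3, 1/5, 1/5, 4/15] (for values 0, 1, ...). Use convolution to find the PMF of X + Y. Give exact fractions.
P(X+Y=k) = Σ_i P(X=i)·P(Y=k-i) — a convolution of [2/17, 5/17, 4/17, 3/17, 3/17] and [1/3, 1/5, 1/5, 4/15]. P(X+Y=0) = (2/17)×(1/3) = 2/51; P(X+Y=1) = (2/17)×(1/5) + (5/17)×(1/3) = 2/85 + 5/51 = 31/255; P(X+Y=2) = (2/17)×(1/5) + (5/17)×(1/5) + (4/17)×(1/3) = 2/85 + 1/17 + 4/51 = 41/255; P(X+Y=3) = (2/17)×(4/15) + (5/17)×(1/5) + (4/17)×(1/5) + (3/17)×(1/3) = 8/255 + 1/17 + 4/85 + 1/17 = 10/51; P(X+Y=4) = (5/17)×(4/15) + (4/17)×(1/5) + (3/17)×(1/5) + (3/17)×(1/3) = 4/51 + 4/85 + 3/85 + 1/17 = 56/255; P(X+Y=5) = (4/17)×(4/15) + (3/17)×(1/5) + (3/17)×(1/5) = 16/255 + 3/85 + 3/85 = 2/15; P(X+Y=6) = (3/17)×(4/15) + (3/17)×(1/5) = 4/85 + 3/85 = 7/85; P(X+Y=7) = (3/17)×(4/15) = 4/85. PMF: [2/51, 31/255, 41/255, 10/51, 56/255, 2/15, 7/85, 4/85] (sums to 1 ✓)

[2/51, 31/255, 41/255, 10/51, 56/255, 2/15, 7/85, 4/85]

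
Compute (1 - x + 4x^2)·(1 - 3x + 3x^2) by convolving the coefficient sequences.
Ascending coefficients: a = [1, -1, 4], b = [1, -3, 3]. c[0] = 1×1 = 1; c[1] = 1×-3 + -1×1 = -4; c[2] = 1×3 + -1×-3 + 4×1 = 10; c[3] = -1×3 + 4×-3 = -15; c[4] = 4×3 = 12. Result coefficients: [1, -4, 10, -15, 12] → 1 - 4x + 10x^2 - 15x^3 + 12x^4

1 - 4x + 10x^2 - 15x^3 + 12x^4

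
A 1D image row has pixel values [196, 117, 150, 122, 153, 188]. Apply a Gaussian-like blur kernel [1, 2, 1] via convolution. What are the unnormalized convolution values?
Convolve image row [196, 117, 150, 122, 153, 188] with kernel [1, 2, 1]: y[0] = 196×1 = 196; y[1] = 196×2 + 117×1 = 509; y[2] = 196×1 + 117×2 + 150×1 = 580; y[3] = 117×1 + 150×2 + 122×1 = 539; y[4] = 150×1 + 122×2 + 153×1 = 547; y[5] = 122×1 + 153×2 + 188×1 = 616; y[6] = 153×1 + 188×2 = 529; y[7] = 188×1 = 188 → [196, 509, 580, 539, 547, 616, 529, 188]. Normalization factor = sum(kernel) = 4.

[196, 509, 580, 539, 547, 616, 529, 188]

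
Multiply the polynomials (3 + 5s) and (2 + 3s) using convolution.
Ascending coefficients: a = [3, 5], b = [2, 3]. c[0] = 3×2 = 6; c[1] = 3×3 + 5×2 = 19; c[2] = 5×3 = 15. Result coefficients: [6, 19, 15] → 6 + 19s + 15s^2

6 + 19s + 15s^2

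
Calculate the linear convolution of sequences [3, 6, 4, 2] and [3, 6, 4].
y[0] = 3×3 = 9; y[1] = 3×6 + 6×3 = 36; y[2] = 3×4 + 6×6 + 4×3 = 60; y[3] = 6×4 + 4×6 + 2×3 = 54; y[4] = 4×4 + 2×6 = 28; y[5] = 2×4 = 8

[9, 36, 60, 54, 28, 8]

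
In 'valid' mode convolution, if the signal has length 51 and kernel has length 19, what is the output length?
'Valid' mode counts only positions where the kernel fully overlaps the signal: m - n + 1 = 51 - 19 + 1 = 33

33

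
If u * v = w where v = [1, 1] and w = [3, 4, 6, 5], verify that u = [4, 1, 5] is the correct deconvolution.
Forward-compute [4, 1, 5] * [1, 1]: w[0] = 4×1 = 4; w[1] = 4×1 + 1×1 = 5; w[2] = 1×1 + 5×1 = 6; w[3] = 5×1 = 5 → [4, 5, 6, 5]. Does not match given w = [3, 4, 6, 5].

Not verified. [4, 1, 5] * [1, 1] = [4, 5, 6, 5], which differs from [3, 4, 6, 5] at index 0.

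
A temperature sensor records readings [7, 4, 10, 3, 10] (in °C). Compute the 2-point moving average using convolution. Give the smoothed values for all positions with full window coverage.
2-point moving average kernel = [1, 1]. Apply in 'valid' mode (full window coverage): avg[0] = (7 + 4) / 2 = 5.5; avg[1] = (4 + 10) / 2 = 7.0; avg[2] = (10 + 3) / 2 = 6.5; avg[3] = (3 + 10) / 2 = 6.5. Smoothed values: [5.5, 7.0, 6.5, 6.5]

[5.5, 7.0, 6.5, 6.5]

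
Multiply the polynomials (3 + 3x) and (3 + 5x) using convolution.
Ascending coefficients: a = [3, 3], b = [3, 5]. c[0] = 3×3 = 9; c[1] = 3×5 + 3×3 = 24; c[2] = 3×5 = 15. Result coefficients: [9, 24, 15] → 9 + 24x + 15x^2

9 + 24x + 15x^2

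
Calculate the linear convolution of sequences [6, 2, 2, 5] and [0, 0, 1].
y[0] = 6×0 = 0; y[1] = 6×0 + 2×0 = 0; y[2] = 6×1 + 2×0 + 2×0 = 6; y[3] = 2×1 + 2×0 + 5×0 = 2; y[4] = 2×1 + 5×0 = 2; y[5] = 5×1 = 5

[0, 0, 6, 2, 2, 5]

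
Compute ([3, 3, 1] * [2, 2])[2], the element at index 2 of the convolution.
Use y[k] = Σ_i a[i]·b[k-i] at k=2. y[2] = 3×2 + 1×2 = 8

8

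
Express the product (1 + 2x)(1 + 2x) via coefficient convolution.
Ascending coefficients: a = [1, 2], b = [1, 2]. c[0] = 1×1 = 1; c[1] = 1×2 + 2×1 = 4; c[2] = 2×2 = 4. Result coefficients: [1, 4, 4] → 1 + 4x + 4x^2

1 + 4x + 4x^2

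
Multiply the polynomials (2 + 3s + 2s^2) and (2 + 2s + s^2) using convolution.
Ascending coefficients: a = [2, 3, 2], b = [2, 2, 1]. c[0] = 2×2 = 4; c[1] = 2×2 + 3×2 = 10; c[2] = 2×1 + 3×2 + 2×2 = 12; c[3] = 3×1 + 2×2 = 7; c[4] = 2×1 = 2. Result coefficients: [4, 10, 12, 7, 2] → 4 + 10s + 12s^2 + 7s^3 + 2s^4

4 + 10s + 12s^2 + 7s^3 + 2s^4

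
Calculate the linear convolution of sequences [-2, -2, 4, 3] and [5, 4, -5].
y[0] = -2×5 = -10; y[1] = -2×4 + -2×5 = -18; y[2] = -2×-5 + -2×4 + 4×5 = 22; y[3] = -2×-5 + 4×4 + 3×5 = 41; y[4] = 4×-5 + 3×4 = -8; y[5] = 3×-5 = -15

[-10, -18, 22, 41, -8, -15]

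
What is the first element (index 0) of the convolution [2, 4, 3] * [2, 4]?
Use y[k] = Σ_i a[i]·b[k-i] at k=0. y[0] = 2×2 = 4

4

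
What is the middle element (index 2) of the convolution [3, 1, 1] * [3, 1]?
Use y[k] = Σ_i a[i]·b[k-i] at k=2. y[2] = 1×1 + 1×3 = 4

4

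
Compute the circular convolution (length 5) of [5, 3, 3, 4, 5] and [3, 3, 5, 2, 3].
Use y[k] = Σ_j u[j]·v[(k-j) mod 5]. y[0] = 5×3 + 3×3 + 3×2 + 4×5 + 5×3 = 65; y[1] = 5×3 + 3×3 + 3×3 + 4×2 + 5×5 = 66; y[2] = 5×5 + 3×3 + 3×3 + 4×3 + 5×2 = 65; y[3] = 5×2 + 3×5 + 3×3 + 4×3 + 5×3 = 61; y[4] = 5×3 + 3×2 + 3×5 + 4×3 + 5×3 = 63. Result: [65, 66, 65, 61, 63]

[65, 66, 65, 61, 63]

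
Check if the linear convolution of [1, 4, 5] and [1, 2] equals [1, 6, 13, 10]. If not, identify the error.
Recompute linear convolution of [1, 4, 5] and [1, 2]: y[0] = 1×1 = 1; y[1] = 1×2 + 4×1 = 6; y[2] = 4×2 + 5×1 = 13; y[3] = 5×2 = 10 → [1, 6, 13, 10]. Given [1, 6, 13, 10] matches, so answer: Yes

Yes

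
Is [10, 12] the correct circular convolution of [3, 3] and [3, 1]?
Recompute circular convolution of [3, 3] and [3, 1]: y[0] = 3×3 + 3×1 = 12; y[1] = 3×1 + 3×3 = 12 → [12, 12]. Compare to given [10, 12]: they differ at index 0: given 10, correct 12, so answer: No

No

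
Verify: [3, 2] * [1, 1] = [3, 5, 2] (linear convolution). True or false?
Recompute linear convolution of [3, 2] and [1, 1]: y[0] = 3×1 = 3; y[1] = 3×1 + 2×1 = 5; y[2] = 2×1 = 2 → [3, 5, 2]. Given [3, 5, 2] matches, so answer: Yes

Yes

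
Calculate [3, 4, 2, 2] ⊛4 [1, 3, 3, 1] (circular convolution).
Use y[k] = Σ_j a[j]·b[(k-j) mod 4]. y[0] = 3×1 + 4×1 + 2×3 + 2×3 = 19; y[1] = 3×3 + 4×1 + 2×1 + 2×3 = 21; y[2] = 3×3 + 4×3 + 2×1 + 2×1 = 25; y[3] = 3×1 + 4×3 + 2×3 + 2×1 = 23. Result: [19, 21, 25, 23]

[19, 21, 25, 23]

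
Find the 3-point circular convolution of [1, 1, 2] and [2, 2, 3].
Use y[k] = Σ_j a[j]·b[(k-j) mod 3]. y[0] = 1×2 + 1×3 + 2×2 = 9; y[1] = 1×2 + 1×2 + 2×3 = 10; y[2] = 1×3 + 1×2 + 2×2 = 9. Result: [9, 10, 9]

[9, 10, 9]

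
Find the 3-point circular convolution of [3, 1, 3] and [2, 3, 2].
Use y[k] = Σ_j x[j]·h[(k-j) mod 3]. y[0] = 3×2 + 1×2 + 3×3 = 17; y[1] = 3×3 + 1×2 + 3×2 = 17; y[2] = 3×2 + 1×3 + 3×2 = 15. Result: [17, 17, 15]

[17, 17, 15]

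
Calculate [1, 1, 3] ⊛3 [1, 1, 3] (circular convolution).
Use y[k] = Σ_j u[j]·v[(k-j) mod 3]. y[0] = 1×1 + 1×3 + 3×1 = 7; y[1] = 1×1 + 1×1 + 3×3 = 11; y[2] = 1×3 + 1×1 + 3×1 = 7. Result: [7, 11, 7]

[7, 11, 7]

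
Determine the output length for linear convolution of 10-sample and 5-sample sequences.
Linear/full convolution length: m + n - 1 = 10 + 5 - 1 = 14

14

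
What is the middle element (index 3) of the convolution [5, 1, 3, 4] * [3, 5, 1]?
Use y[k] = Σ_i a[i]·b[k-i] at k=3. y[3] = 1×1 + 3×5 + 4×3 = 28

28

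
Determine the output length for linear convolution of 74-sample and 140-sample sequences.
Linear/full convolution length: m + n - 1 = 74 + 140 - 1 = 213

213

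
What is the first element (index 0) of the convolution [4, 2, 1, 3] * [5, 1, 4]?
Use y[k] = Σ_i a[i]·b[k-i] at k=0. y[0] = 4×5 = 20

20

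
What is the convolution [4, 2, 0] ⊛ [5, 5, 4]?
y[0] = 4×5 = 20; y[1] = 4×5 + 2×5 = 30; y[2] = 4×4 + 2×5 + 0×5 = 26; y[3] = 2×4 + 0×5 = 8; y[4] = 0×4 = 0

[20, 30, 26, 8, 0]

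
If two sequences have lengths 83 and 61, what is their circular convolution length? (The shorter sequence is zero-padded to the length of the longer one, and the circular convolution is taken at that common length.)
Circular convolution (zero-padding the shorter input) has length max(m, n) = max(83, 61) = 83

83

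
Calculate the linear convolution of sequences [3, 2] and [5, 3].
y[0] = 3×5 = 15; y[1] = 3×3 + 2×5 = 19; y[2] = 2×3 = 6

[15, 19, 6]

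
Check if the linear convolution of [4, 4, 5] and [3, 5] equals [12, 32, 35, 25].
Recompute linear convolution of [4, 4, 5] and [3, 5]: y[0] = 4×3 = 12; y[1] = 4×5 + 4×3 = 32; y[2] = 4×5 + 5×3 = 35; y[3] = 5×5 = 25 → [12, 32, 35, 25]. Given [12, 32, 35, 25] matches, so answer: Yes

Yes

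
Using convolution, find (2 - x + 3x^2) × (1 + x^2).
Ascending coefficients: a = [2, -1, 3], b = [1, 0, 1]. c[0] = 2×1 = 2; c[1] = 2×0 + -1×1 = -1; c[2] = 2×1 + -1×0 + 3×1 = 5; c[3] = -1×1 + 3×0 = -1; c[4] = 3×1 = 3. Result coefficients: [2, -1, 5, -1, 3] → 2 - x + 5x^2 - x^3 + 3x^4

2 - x + 5x^2 - x^3 + 3x^4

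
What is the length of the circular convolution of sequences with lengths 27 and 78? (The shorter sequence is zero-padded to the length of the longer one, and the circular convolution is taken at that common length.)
Circular convolution (zero-padding the shorter input) has length max(m, n) = max(27, 78) = 78

78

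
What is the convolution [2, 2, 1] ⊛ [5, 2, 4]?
y[0] = 2×5 = 10; y[1] = 2×2 + 2×5 = 14; y[2] = 2×4 + 2×2 + 1×5 = 17; y[3] = 2×4 + 1×2 = 10; y[4] = 1×4 = 4

[10, 14, 17, 10, 4]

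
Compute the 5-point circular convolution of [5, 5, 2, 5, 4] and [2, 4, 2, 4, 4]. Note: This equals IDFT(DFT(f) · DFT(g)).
Either evaluate y[k] = Σ_j f[j]·g[(k-j) mod 5] directly, or use IDFT(DFT(f) · DFT(g)). y[0] = 5×2 + 5×4 + 2×4 + 5×2 + 4×4 = 64; y[1] = 5×4 + 5×2 + 2×4 + 5×4 + 4×2 = 66; y[2] = 5×2 + 5×4 + 2×2 + 5×4 + 4×4 = 70; y[3] = 5×4 + 5×2 + 2×4 + 5×2 + 4×4 = 64; y[4] = 5×4 + 5×4 + 2×2 + 5×4 + 4×2 = 72. Result: [64, 66, 70, 64, 72]

[64, 66, 70, 64, 72]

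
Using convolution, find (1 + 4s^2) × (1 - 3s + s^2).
Ascending coefficients: a = [1, 0, 4], b = [1, -3, 1]. c[0] = 1×1 = 1; c[1] = 1×-3 + 0×1 = -3; c[2] = 1×1 + 0×-3 + 4×1 = 5; c[3] = 0×1 + 4×-3 = -12; c[4] = 4×1 = 4. Result coefficients: [1, -3, 5, -12, 4] → 1 - 3s + 5s^2 - 12s^3 + 4s^4

1 - 3s + 5s^2 - 12s^3 + 4s^4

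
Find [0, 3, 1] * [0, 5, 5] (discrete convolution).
y[0] = 0×0 = 0; y[1] = 0×5 + 3×0 = 0; y[2] = 0×5 + 3×5 + 1×0 = 15; y[3] = 3×5 + 1×5 = 20; y[4] = 1×5 = 5

[0, 0, 15, 20, 5]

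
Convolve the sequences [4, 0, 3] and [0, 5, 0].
y[0] = 4×0 = 0; y[1] = 4×5 + 0×0 = 20; y[2] = 4×0 + 0×5 + 3×0 = 0; y[3] = 0×0 + 3×5 = 15; y[4] = 3×0 = 0

[0, 20, 0, 15, 0]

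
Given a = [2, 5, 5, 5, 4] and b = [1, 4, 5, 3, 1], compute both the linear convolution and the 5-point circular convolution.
Linear: y_lin[0] = 2×1 = 2; y_lin[1] = 2×4 + 5×1 = 13; y_lin[2] = 2×5 + 5×4 + 5×1 = 35; y_lin[3] = 2×3 + 5×5 + 5×4 + 5×1 = 56; y_lin[4] = 2×1 + 5×3 + 5×5 + 5×4 + 4×1 = 66; y_lin[5] = 5×1 + 5×3 + 5×5 + 4×4 = 61; y_lin[6] = 5×1 + 5×3 + 4×5 = 40; y_lin[7] = 5×1 + 4×3 = 17; y_lin[8] = 4×1 = 4 → [2, 13, 35, 56, 66, 61, 40, 17, 4]. Circular (length 5): y[0] = 2×1 + 5×1 + 5×3 + 5×5 + 4×4 = 63; y[1] = 2×4 + 5×1 + 5×1 + 5×3 + 4×5 = 53; y[2] = 2×5 + 5×4 + 5×1 + 5×1 + 4×3 = 52; y[3] = 2×3 + 5×5 + 5×4 + 5×1 + 4×1 = 60; y[4] = 2×1 + 5×3 + 5×5 + 5×4 + 4×1 = 66 → [63, 53, 52, 60, 66]

Linear: [2, 13, 35, 56, 66, 61, 40, 17, 4], Circular: [63, 53, 52, 60, 66]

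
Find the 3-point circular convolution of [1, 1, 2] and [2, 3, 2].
Use y[k] = Σ_j x[j]·h[(k-j) mod 3]. y[0] = 1×2 + 1×2 + 2×3 = 10; y[1] = 1×3 + 1×2 + 2×2 = 9; y[2] = 1×2 + 1×3 + 2×2 = 9. Result: [10, 9, 9]

[10, 9, 9]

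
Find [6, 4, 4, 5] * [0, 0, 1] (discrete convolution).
y[0] = 6×0 = 0; y[1] = 6×0 + 4×0 = 0; y[2] = 6×1 + 4×0 + 4×0 = 6; y[3] = 4×1 + 4×0 + 5×0 = 4; y[4] = 4×1 + 5×0 = 4; y[5] = 5×1 = 5

[0, 0, 6, 4, 4, 5]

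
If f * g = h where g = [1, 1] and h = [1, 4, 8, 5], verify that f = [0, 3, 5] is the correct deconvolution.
Forward-compute [0, 3, 5] * [1, 1]: h[0] = 0×1 = 0; h[1] = 0×1 + 3×1 = 3; h[2] = 3×1 + 5×1 = 8; h[3] = 5×1 = 5 → [0, 3, 8, 5]. Does not match given h = [1, 4, 8, 5].

Not verified. [0, 3, 5] * [1, 1] = [0, 3, 8, 5], which differs from [1, 4, 8, 5] at index 0.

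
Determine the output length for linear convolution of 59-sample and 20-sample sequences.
Linear/full convolution length: m + n - 1 = 59 + 20 - 1 = 78

78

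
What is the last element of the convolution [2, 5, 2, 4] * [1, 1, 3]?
Use y[k] = Σ_i a[i]·b[k-i] at k=5. y[5] = 4×3 = 12

12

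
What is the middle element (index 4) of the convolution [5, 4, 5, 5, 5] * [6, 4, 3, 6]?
Use y[k] = Σ_i a[i]·b[k-i] at k=4. y[4] = 4×6 + 5×3 + 5×4 + 5×6 = 89

89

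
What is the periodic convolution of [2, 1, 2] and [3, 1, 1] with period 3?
Use y[k] = Σ_j f[j]·g[(k-j) mod 3]. y[0] = 2×3 + 1×1 + 2×1 = 9; y[1] = 2×1 + 1×3 + 2×1 = 7; y[2] = 2×1 + 1×1 + 2×3 = 9. Result: [9, 7, 9]

[9, 7, 9]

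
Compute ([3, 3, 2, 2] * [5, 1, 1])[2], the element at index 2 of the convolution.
Use y[k] = Σ_i a[i]·b[k-i] at k=2. y[2] = 3×1 + 3×1 + 2×5 = 16

16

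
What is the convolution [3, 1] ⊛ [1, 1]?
y[0] = 3×1 = 3; y[1] = 3×1 + 1×1 = 4; y[2] = 1×1 = 1

[3, 4, 1]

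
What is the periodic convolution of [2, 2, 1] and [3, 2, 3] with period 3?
Use y[k] = Σ_j u[j]·v[(k-j) mod 3]. y[0] = 2×3 + 2×3 + 1×2 = 14; y[1] = 2×2 + 2×3 + 1×3 = 13; y[2] = 2×3 + 2×2 + 1×3 = 13. Result: [14, 13, 13]

[14, 13, 13]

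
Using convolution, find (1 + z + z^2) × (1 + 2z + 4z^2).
Ascending coefficients: a = [1, 1, 1], b = [1, 2, 4]. c[0] = 1×1 = 1; c[1] = 1×2 + 1×1 = 3; c[2] = 1×4 + 1×2 + 1×1 = 7; c[3] = 1×4 + 1×2 = 6; c[4] = 1×4 = 4. Result coefficients: [1, 3, 7, 6, 4] → 1 + 3z + 7z^2 + 6z^3 + 4z^4

1 + 3z + 7z^2 + 6z^3 + 4z^4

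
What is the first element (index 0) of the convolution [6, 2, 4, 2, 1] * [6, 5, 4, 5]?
Use y[k] = Σ_i a[i]·b[k-i] at k=0. y[0] = 6×6 = 36

36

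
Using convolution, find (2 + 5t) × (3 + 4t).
Ascending coefficients: a = [2, 5], b = [3, 4]. c[0] = 2×3 = 6; c[1] = 2×4 + 5×3 = 23; c[2] = 5×4 = 20. Result coefficients: [6, 23, 20] → 6 + 23t + 20t^2

6 + 23t + 20t^2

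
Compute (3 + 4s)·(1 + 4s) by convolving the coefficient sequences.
Ascending coefficients: a = [3, 4], b = [1, 4]. c[0] = 3×1 = 3; c[1] = 3×4 + 4×1 = 16; c[2] = 4×4 = 16. Result coefficients: [3, 16, 16] → 3 + 16s + 16s^2

3 + 16s + 16s^2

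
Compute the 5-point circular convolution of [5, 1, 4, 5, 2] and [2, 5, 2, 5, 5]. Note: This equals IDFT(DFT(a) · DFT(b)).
Either evaluate y[k] = Σ_j a[j]·b[(k-j) mod 5] directly, or use IDFT(DFT(a) · DFT(b)). y[0] = 5×2 + 1×5 + 4×5 + 5×2 + 2×5 = 55; y[1] = 5×5 + 1×2 + 4×5 + 5×5 + 2×2 = 76; y[2] = 5×2 + 1×5 + 4×2 + 5×5 + 2×5 = 58; y[3] = 5×5 + 1×2 + 4×5 + 5×2 + 2×5 = 67; y[4] = 5×5 + 1×5 + 4×2 + 5×5 + 2×2 = 67. Result: [55, 76, 58, 67, 67]

[55, 76, 58, 67, 67]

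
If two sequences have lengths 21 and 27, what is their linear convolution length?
Linear/full convolution length: m + n - 1 = 21 + 27 - 1 = 47

47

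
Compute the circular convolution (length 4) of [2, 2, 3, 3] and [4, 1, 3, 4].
Use y[k] = Σ_j x[j]·h[(k-j) mod 4]. y[0] = 2×4 + 2×4 + 3×3 + 3×1 = 28; y[1] = 2×1 + 2×4 + 3×4 + 3×3 = 31; y[2] = 2×3 + 2×1 + 3×4 + 3×4 = 32; y[3] = 2×4 + 2×3 + 3×1 + 3×4 = 29. Result: [28, 31, 32, 29]

[28, 31, 32, 29]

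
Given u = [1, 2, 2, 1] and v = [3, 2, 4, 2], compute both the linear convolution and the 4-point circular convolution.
Linear: y_lin[0] = 1×3 = 3; y_lin[1] = 1×2 + 2×3 = 8; y_lin[2] = 1×4 + 2×2 + 2×3 = 14; y_lin[3] = 1×2 + 2×4 + 2×2 + 1×3 = 17; y_lin[4] = 2×2 + 2×4 + 1×2 = 14; y_lin[5] = 2×2 + 1×4 = 8; y_lin[6] = 1×2 = 2 → [3, 8, 14, 17, 14, 8, 2]. Circular (length 4): y[0] = 1×3 + 2×2 + 2×4 + 1×2 = 17; y[1] = 1×2 + 2×3 + 2×2 + 1×4 = 16; y[2] = 1×4 + 2×2 + 2×3 + 1×2 = 16; y[3] = 1×2 + 2×4 + 2×2 + 1×3 = 17 → [17, 16, 16, 17]

Linear: [3, 8, 14, 17, 14, 8, 2], Circular: [17, 16, 16, 17]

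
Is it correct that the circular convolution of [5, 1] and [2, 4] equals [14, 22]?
Recompute circular convolution of [5, 1] and [2, 4]: y[0] = 5×2 + 1×4 = 14; y[1] = 5×4 + 1×2 = 22 → [14, 22]. Given [14, 22] matches, so answer: Yes

Yes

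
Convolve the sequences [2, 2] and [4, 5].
y[0] = 2×4 = 8; y[1] = 2×5 + 2×4 = 18; y[2] = 2×5 = 10

[8, 18, 10]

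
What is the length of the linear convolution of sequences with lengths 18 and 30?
Linear/full convolution length: m + n - 1 = 18 + 30 - 1 = 47

47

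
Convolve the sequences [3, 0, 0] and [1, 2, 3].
y[0] = 3×1 = 3; y[1] = 3×2 + 0×1 = 6; y[2] = 3×3 + 0×2 + 0×1 = 9; y[3] = 0×3 + 0×2 = 0; y[4] = 0×3 = 0

[3, 6, 9, 0, 0]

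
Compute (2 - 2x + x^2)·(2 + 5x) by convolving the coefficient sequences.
Ascending coefficients: a = [2, -2, 1], b = [2, 5]. c[0] = 2×2 = 4; c[1] = 2×5 + -2×2 = 6; c[2] = -2×5 + 1×2 = -8; c[3] = 1×5 = 5. Result coefficients: [4, 6, -8, 5] → 4 + 6x - 8x^2 + 5x^3

4 + 6x - 8x^2 + 5x^3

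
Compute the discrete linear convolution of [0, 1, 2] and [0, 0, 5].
y[0] = 0×0 = 0; y[1] = 0×0 + 1×0 = 0; y[2] = 0×5 + 1×0 + 2×0 = 0; y[3] = 1×5 + 2×0 = 5; y[4] = 2×5 = 10

[0, 0, 0, 5, 10]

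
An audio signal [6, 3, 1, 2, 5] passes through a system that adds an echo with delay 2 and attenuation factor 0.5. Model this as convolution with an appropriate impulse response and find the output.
Direct-path + delayed-attenuated-path model → impulse response h = [1, 0, 0.5] (1 at lag 0, 0.5 at lag 2). Output y[n] = x[n] + 0.5·x[n - 2] (with x[n] = 0 outside 0..4): y[0] = 6 + 0.5×0 = 6; y[1] = 3 + 0.5×0 = 3; y[2] = 1 + 0.5×6 = 4.0; y[3] = 2 + 0.5×3 = 3.5; y[4] = 5 + 0.5×1 = 5.5; y[5] = 0 + 0.5×2 = 1.0; y[6] = 0 + 0.5×5 = 2.5. So y = [6, 3, 4.0, 3.5, 5.5, 1.0, 2.5]

[6, 3, 4.0, 3.5, 5.5, 1.0, 2.5]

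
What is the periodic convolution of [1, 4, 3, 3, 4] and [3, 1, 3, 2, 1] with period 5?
Use y[k] = Σ_j s[j]·t[(k-j) mod 5]. y[0] = 1×3 + 4×1 + 3×2 + 3×3 + 4×1 = 26; y[1] = 1×1 + 4×3 + 3×1 + 3×2 + 4×3 = 34; y[2] = 1×3 + 4×1 + 3×3 + 3×1 + 4×2 = 27; y[3] = 1×2 + 4×3 + 3×1 + 3×3 + 4×1 = 30; y[4] = 1×1 + 4×2 + 3×3 + 3×1 + 4×3 = 33. Result: [26, 34, 27, 30, 33]

[26, 34, 27, 30, 33]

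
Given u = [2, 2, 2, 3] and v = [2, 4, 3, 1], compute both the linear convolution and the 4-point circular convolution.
Linear: y_lin[0] = 2×2 = 4; y_lin[1] = 2×4 + 2×2 = 12; y_lin[2] = 2×3 + 2×4 + 2×2 = 18; y_lin[3] = 2×1 + 2×3 + 2×4 + 3×2 = 22; y_lin[4] = 2×1 + 2×3 + 3×4 = 20; y_lin[5] = 2×1 + 3×3 = 11; y_lin[6] = 3×1 = 3 → [4, 12, 18, 22, 20, 11, 3]. Circular (length 4): y[0] = 2×2 + 2×1 + 2×3 + 3×4 = 24; y[1] = 2×4 + 2×2 + 2×1 + 3×3 = 23; y[2] = 2×3 + 2×4 + 2×2 + 3×1 = 21; y[3] = 2×1 + 2×3 + 2×4 + 3×2 = 22 → [24, 23, 21, 22]

Linear: [4, 12, 18, 22, 20, 11, 3], Circular: [24, 23, 21, 22]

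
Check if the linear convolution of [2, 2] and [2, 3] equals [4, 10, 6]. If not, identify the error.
Recompute linear convolution of [2, 2] and [2, 3]: y[0] = 2×2 = 4; y[1] = 2×3 + 2×2 = 10; y[2] = 2×3 = 6 → [4, 10, 6]. Given [4, 10, 6] matches, so answer: Yes

Yes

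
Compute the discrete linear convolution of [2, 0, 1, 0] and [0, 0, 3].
y[0] = 2×0 = 0; y[1] = 2×0 + 0×0 = 0; y[2] = 2×3 + 0×0 + 1×0 = 6; y[3] = 0×3 + 1×0 + 0×0 = 0; y[4] = 1×3 + 0×0 = 3; y[5] = 0×3 = 0

[0, 0, 6, 0, 3, 0]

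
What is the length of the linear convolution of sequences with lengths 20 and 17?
Linear/full convolution length: m + n - 1 = 20 + 17 - 1 = 36

36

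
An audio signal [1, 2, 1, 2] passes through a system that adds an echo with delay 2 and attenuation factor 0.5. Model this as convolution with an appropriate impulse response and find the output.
Direct-path + delayed-attenuated-path model → impulse response h = [1, 0, 0.5] (1 at lag 0, 0.5 at lag 2). Output y[n] = x[n] + 0.5·x[n - 2] (with x[n] = 0 outside 0..3): y[0] = 1 + 0.5×0 = 1; y[1] = 2 + 0.5×0 = 2; y[2] = 1 + 0.5×1 = 1.5; y[3] = 2 + 0.5×2 = 3.0; y[4] = 0 + 0.5×1 = 0.5; y[5] = 0 + 0.5×2 = 1.0. So y = [1, 2, 1.5, 3.0, 0.5, 1.0]

[1, 2, 1.5, 3.0, 0.5, 1.0]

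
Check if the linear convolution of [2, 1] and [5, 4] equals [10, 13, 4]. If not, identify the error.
Recompute linear convolution of [2, 1] and [5, 4]: y[0] = 2×5 = 10; y[1] = 2×4 + 1×5 = 13; y[2] = 1×4 = 4 → [10, 13, 4]. Given [10, 13, 4] matches, so answer: Yes

Yes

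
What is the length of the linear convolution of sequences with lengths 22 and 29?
Linear/full convolution length: m + n - 1 = 22 + 29 - 1 = 50

50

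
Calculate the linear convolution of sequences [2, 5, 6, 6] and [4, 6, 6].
y[0] = 2×4 = 8; y[1] = 2×6 + 5×4 = 32; y[2] = 2×6 + 5×6 + 6×4 = 66; y[3] = 5×6 + 6×6 + 6×4 = 90; y[4] = 6×6 + 6×6 = 72; y[5] = 6×6 = 36

[8, 32, 66, 90, 72, 36]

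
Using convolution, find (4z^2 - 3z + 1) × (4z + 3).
Ascending coefficients: a = [1, -3, 4], b = [3, 4]. c[0] = 1×3 = 3; c[1] = 1×4 + -3×3 = -5; c[2] = -3×4 + 4×3 = 0; c[3] = 4×4 = 16. Result coefficients: [3, -5, 0, 16] → 16z^3 - 5z + 3

16z^3 - 5z + 3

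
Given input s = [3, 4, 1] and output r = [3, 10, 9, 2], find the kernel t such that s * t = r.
Output length 4 = len(s) + len(t) - 1 ⇒ len(t) = 2. Solve t forward using t[k] = (r[k] - Σ_{i≥1} s[i]·t[k-i]) / s[0]: t[0] = r[0] / s[0] = 3 / 3 = 1; t[1] = (r[1] - 4×1) / s[0] = (10 - 4×1) / 3 = 2. So t = [1, 2]. Forward-check [3, 4, 1] * [1, 2]: r[0] = 3×1 = 3; r[1] = 3×2 + 4×1 = 10; r[2] = 4×2 + 1×1 = 9; r[3] = 1×2 = 2 → [3, 10, 9, 2] ✓

[1, 2]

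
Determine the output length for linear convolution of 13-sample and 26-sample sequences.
Linear/full convolution length: m + n - 1 = 13 + 26 - 1 = 38

38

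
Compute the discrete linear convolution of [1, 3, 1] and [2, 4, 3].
y[0] = 1×2 = 2; y[1] = 1×4 + 3×2 = 10; y[2] = 1×3 + 3×4 + 1×2 = 17; y[3] = 3×3 + 1×4 = 13; y[4] = 1×3 = 3

[2, 10, 17, 13, 3]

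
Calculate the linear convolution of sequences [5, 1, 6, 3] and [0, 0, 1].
y[0] = 5×0 = 0; y[1] = 5×0 + 1×0 = 0; y[2] = 5×1 + 1×0 + 6×0 = 5; y[3] = 1×1 + 6×0 + 3×0 = 1; y[4] = 6×1 + 3×0 = 6; y[5] = 3×1 = 3

[0, 0, 5, 1, 6, 3]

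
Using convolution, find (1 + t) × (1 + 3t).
Ascending coefficients: a = [1, 1], b = [1, 3]. c[0] = 1×1 = 1; c[1] = 1×3 + 1×1 = 4; c[2] = 1×3 = 3. Result coefficients: [1, 4, 3] → 1 + 4t + 3t^2

1 + 4t + 3t^2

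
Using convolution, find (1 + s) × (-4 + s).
Ascending coefficients: a = [1, 1], b = [-4, 1]. c[0] = 1×-4 = -4; c[1] = 1×1 + 1×-4 = -3; c[2] = 1×1 = 1. Result coefficients: [-4, -3, 1] → -4 - 3s + s^2

-4 - 3s + s^2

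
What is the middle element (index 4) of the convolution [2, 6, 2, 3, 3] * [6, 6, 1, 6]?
Use y[k] = Σ_i a[i]·b[k-i] at k=4. y[4] = 6×6 + 2×1 + 3×6 + 3×6 = 74

74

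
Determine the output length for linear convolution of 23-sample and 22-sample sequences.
Linear/full convolution length: m + n - 1 = 23 + 22 - 1 = 44

44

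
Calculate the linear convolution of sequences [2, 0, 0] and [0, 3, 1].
y[0] = 2×0 = 0; y[1] = 2×3 + 0×0 = 6; y[2] = 2×1 + 0×3 + 0×0 = 2; y[3] = 0×1 + 0×3 = 0; y[4] = 0×1 = 0

[0, 6, 2, 0, 0]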